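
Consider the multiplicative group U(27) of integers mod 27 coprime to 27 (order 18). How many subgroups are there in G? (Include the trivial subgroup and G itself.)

|G| = 18, so by Lagrange every subgroup order divides 18. Divisors: 1, 2, 3, 6, 9, 18.
Subgroups by order — order 1: 1; order 2: 1; order 3: 1; order 6: 1; order 9: 1; order 18: 1.
Total: 1 + 1 + 1 + 1 + 1 + 1 = 6.

6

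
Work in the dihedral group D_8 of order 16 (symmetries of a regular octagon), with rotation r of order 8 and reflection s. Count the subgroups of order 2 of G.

|G| = 16 and 2 | 16, so subgroups of order 2 are possible by Lagrange.
The subgroups of order 2 are: {e, r^2s}; {e, r^3s}; {e, r^4}; {e, r^4s}; … (9 in all).
So G has 9 subgroups of order 2.

9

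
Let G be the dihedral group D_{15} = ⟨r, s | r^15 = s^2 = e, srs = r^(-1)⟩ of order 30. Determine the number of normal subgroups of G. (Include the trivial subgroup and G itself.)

5

G has 28 subgroups. Checking conjugation-invariance by order — order 1: 1/1 normal; order 2: 0/15 normal; order 3: 1/1 normal; order 5: 1/1 normal; order 6: 0/5 normal; order 10: 0/3 normal; order 15: 1/1 normal; order 30: 1/1 normal.
Total normal subgroups: 5.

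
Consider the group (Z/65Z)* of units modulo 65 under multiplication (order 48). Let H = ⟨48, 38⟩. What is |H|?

24

|⟨48⟩| = 12 and |⟨38⟩| = 4, so |H| is a multiple of lcm(12, 4) = 12 and divides |G| = 48.
Closing under the operation: H = {1, 3, 4, 9, 12, 14, 16, 17, 22, 23, 27, 29, 36, 38, 42, 43, 48, 49, 51, 53, 56, 61, 62, 64}, so |H| = 24.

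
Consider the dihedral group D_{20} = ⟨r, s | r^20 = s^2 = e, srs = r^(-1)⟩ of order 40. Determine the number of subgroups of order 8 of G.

|G| = 40 and 8 | 40, so subgroups of order 8 are possible by Lagrange.
The subgroups of order 8 are: {e, r^5, r^10, r^15, s, r^5s, r^10s, r^15s}; {e, r^5, r^10, r^15, rs, r^6s, r^11s, r^16s}; {e, r^5, r^10, r^15, r^2s, r^7s, r^12s, r^17s}; {e, r^5, r^10, r^15, r^3s, r^8s, r^13s, r^18s}; … (5 in all).
So G has 5 subgroups of order 8.

5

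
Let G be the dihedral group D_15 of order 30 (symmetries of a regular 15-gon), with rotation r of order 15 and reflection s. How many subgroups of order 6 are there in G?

5

|G| = 30 and 6 | 30, so subgroups of order 6 are possible by Lagrange.
The subgroups of order 6 are: {e, r^5, r^10, s, r^5s, r^10s}; {e, r^5, r^10, rs, r^6s, r^11s}; {e, r^5, r^10, r^2s, r^7s, r^12s}; {e, r^5, r^10, r^3s, r^8s, r^13s}; … (5 in all).
So G has 5 subgroups of order 6.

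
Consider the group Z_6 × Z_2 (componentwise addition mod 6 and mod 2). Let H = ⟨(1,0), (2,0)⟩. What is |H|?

|⟨(1,0)⟩| = 6 and |⟨(2,0)⟩| = 3, so |H| is a multiple of lcm(6, 3) = 6 and divides |G| = 12.
Closing under the operation: H = {(0,0), (1,0), (2,0), (3,0), (4,0), (5,0)}, so |H| = 6.

6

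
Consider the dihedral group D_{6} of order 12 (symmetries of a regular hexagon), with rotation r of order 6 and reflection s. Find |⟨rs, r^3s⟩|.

6

|⟨rs⟩| = 2 and |⟨r^3s⟩| = 2, so |H| is a multiple of lcm(2, 2) = 2 and divides |G| = 12.
Closing under the operation: H = {e, r^2, r^4, rs, r^3s, r^5s}, so |H| = 6.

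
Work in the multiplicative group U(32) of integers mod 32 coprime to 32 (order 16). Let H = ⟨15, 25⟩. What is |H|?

8

|⟨15⟩| = 2 and |⟨25⟩| = 4, so |H| is a multiple of lcm(2, 4) = 4 and divides |G| = 16.
Closing under the operation: H = {1, 7, 9, 15, 17, 23, 25, 31}, so |H| = 8.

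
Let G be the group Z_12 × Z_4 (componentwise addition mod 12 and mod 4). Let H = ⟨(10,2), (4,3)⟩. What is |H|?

24

|⟨(10,2)⟩| = 6 and |⟨(4,3)⟩| = 12, so |H| is a multiple of lcm(6, 12) = 12 and divides |G| = 48.
Closing under the operation: H = {(0,0), (0,1), (0,2), (0,3), (2,0), (2,1), (2,2), (2,3), (4,0), (4,1), (4,2), (4,3), (6,0), (6,1), (6,2), (6,3), (8,0), (8,1), (8,2), (8,3), (10,0), (10,1), (10,2), (10,3)}, so |H| = 24.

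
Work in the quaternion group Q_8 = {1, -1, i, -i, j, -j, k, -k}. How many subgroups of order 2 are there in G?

1

|G| = 8 and 2 | 8, so subgroups of order 2 are possible by Lagrange.
The subgroups of order 2 are: {1, -1}.
So G has 1 subgroup of order 2.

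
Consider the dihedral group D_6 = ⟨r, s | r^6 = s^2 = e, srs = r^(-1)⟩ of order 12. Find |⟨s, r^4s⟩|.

|⟨s⟩| = 2 and |⟨r^4s⟩| = 2, so |H| is a multiple of lcm(2, 2) = 2 and divides |G| = 12.
Closing under the operation: H = {e, r^2, r^4, s, r^2s, r^4s}, so |H| = 6.

6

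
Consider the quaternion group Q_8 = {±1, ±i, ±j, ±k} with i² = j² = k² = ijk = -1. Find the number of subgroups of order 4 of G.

|G| = 8 and 4 | 8, so subgroups of order 4 are possible by Lagrange.
The subgroups of order 4 are: {1, -1, i, -i}; {1, -1, j, -j}; {1, -1, k, -k}.
So G has 3 subgroups of order 4.

3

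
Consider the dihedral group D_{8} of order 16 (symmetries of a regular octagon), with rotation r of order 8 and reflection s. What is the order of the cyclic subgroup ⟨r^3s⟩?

Computing powers of r^3s: the smallest k with (r^3s)^k = e is k = 2.

2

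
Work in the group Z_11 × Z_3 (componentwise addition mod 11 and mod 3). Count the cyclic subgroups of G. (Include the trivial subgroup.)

Each element a generates a cyclic subgroup ⟨a⟩; distinct elements may generate the same one (a cyclic group of order d has φ(d) generators).
Cyclic subgroups by order — order 1: 1; order 3: 1; order 11: 1; order 33: 1.
Total: 4.

4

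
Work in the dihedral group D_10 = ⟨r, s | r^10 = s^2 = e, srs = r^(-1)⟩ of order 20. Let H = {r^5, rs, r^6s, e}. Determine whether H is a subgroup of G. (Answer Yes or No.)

Yes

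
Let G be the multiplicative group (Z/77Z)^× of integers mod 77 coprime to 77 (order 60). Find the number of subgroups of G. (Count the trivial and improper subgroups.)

20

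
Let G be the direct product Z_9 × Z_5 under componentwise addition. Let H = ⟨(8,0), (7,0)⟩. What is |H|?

9

|⟨(8,0)⟩| = 9 and |⟨(7,0)⟩| = 9, so |H| is a multiple of lcm(9, 9) = 9 and divides |G| = 45.
Closing under the operation: H = {(0,0), (1,0), (2,0), (3,0), (4,0), (5,0), (6,0), (7,0), (8,0)}, so |H| = 9.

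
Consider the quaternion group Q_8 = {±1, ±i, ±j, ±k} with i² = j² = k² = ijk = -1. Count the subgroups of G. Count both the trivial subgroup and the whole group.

6

|G| = 8, so by Lagrange every subgroup order divides 8. Divisors: 1, 2, 4, 8.
Subgroups by order — order 1: 1; order 2: 1; order 4: 3; order 8: 1.
Total: 1 + 1 + 3 + 1 = 6.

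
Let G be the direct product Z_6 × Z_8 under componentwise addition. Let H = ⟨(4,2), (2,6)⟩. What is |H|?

|⟨(4,2)⟩| = 12 and |⟨(2,6)⟩| = 12, so |H| is a multiple of lcm(12, 12) = 12 and divides |G| = 48.
Closing under the operation: H = {(0,0), (0,2), (0,4), (0,6), (2,0), (2,2), (2,4), (2,6), (4,0), (4,2), (4,4), (4,6)}, so |H| = 12.

12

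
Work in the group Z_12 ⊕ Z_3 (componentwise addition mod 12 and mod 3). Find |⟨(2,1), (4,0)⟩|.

|⟨(2,1)⟩| = 6 and |⟨(4,0)⟩| = 3, so |H| is a multiple of lcm(6, 3) = 6 and divides |G| = 36.
Closing under the operation: H = {(0,0), (0,1), (0,2), (2,0), (2,1), (2,2), (4,0), (4,1), (4,2), (6,0), (6,1), (6,2), (8,0), (8,1), (8,2), (10,0), (10,1), (10,2)}, so |H| = 18.

18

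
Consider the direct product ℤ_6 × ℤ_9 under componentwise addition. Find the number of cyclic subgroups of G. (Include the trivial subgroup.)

Each element a generates a cyclic subgroup ⟨a⟩; distinct elements may generate the same one (a cyclic group of order d has φ(d) generators).
Cyclic subgroups by order — order 1: 1; order 2: 1; order 3: 4; order 6: 4; order 9: 3; order 18: 3.
Total: 16.

16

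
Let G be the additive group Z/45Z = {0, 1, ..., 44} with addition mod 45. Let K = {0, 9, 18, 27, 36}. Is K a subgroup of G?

Yes

|K| = 5 divides |G| = 45, consistent with Lagrange.
K contains the identity, every element's inverse is in K, and K is closed under +: it is a subgroup.
In fact K = ⟨18⟩.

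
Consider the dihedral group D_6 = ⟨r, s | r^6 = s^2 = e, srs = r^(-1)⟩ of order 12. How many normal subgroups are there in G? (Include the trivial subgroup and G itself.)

7

G has 16 subgroups. Checking conjugation-invariance by order — order 1: 1/1 normal; order 2: 1/7 normal; order 3: 1/1 normal; order 4: 0/3 normal; order 6: 3/3 normal; order 12: 1/1 normal.
Total normal subgroups: 7.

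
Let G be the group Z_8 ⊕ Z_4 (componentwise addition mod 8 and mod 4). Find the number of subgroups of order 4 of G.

7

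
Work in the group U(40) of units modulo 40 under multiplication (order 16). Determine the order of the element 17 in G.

4

Compute successive powers of 17 mod 40: 17, 9, 33, 1; 17^4 ≡ 1 (mod 40).
So |⟨17⟩| = 4.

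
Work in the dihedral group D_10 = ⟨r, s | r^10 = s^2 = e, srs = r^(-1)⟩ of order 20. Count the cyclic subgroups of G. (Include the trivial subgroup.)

A cyclic subgroup of order d is generated by each of its φ(d) elements of order d, so the cyclic subgroups of order d number (#elements of order d)/φ(d).
Cyclic subgroups by order — order 1: 1; order 2: 11; order 5: 1; order 10: 1.
Total: 14.

14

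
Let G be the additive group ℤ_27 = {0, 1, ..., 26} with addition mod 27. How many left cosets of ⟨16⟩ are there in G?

1

|⟨16⟩| = 27 and |G| = 27.
By Lagrange, [G : H] = |G|/|H| = 27/27 = 1.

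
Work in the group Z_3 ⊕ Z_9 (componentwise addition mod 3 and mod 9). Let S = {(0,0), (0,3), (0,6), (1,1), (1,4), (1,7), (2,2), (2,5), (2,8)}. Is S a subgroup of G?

|S| = 9 divides |G| = 27, consistent with Lagrange.
S contains the identity, every element's inverse is in S, and S is closed under +: it is a subgroup.
In fact S = ⟨(1,1)⟩.

Yes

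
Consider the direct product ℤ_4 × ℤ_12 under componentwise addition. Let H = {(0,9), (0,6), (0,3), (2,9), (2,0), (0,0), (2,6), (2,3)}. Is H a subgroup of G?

Yes

|H| = 8 divides |G| = 48, consistent with Lagrange.
H contains the identity, every element's inverse is in H, and H is closed under +: it is a subgroup.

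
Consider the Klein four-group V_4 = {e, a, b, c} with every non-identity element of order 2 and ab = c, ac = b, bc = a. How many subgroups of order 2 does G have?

3

|G| = 4 and 2 | 4, so subgroups of order 2 are possible by Lagrange.
The subgroups of order 2 are: {e, a}; {e, b}; {e, c}.
So G has 3 subgroups of order 2.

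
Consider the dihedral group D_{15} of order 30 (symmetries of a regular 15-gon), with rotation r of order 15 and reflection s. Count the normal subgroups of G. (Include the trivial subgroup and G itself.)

G has 28 subgroups. Checking conjugation-invariance by order — order 1: 1/1 normal; order 2: 0/15 normal; order 3: 1/1 normal; order 5: 1/1 normal; order 6: 0/5 normal; order 10: 0/3 normal; order 15: 1/1 normal; order 30: 1/1 normal.
Total normal subgroups: 5.

5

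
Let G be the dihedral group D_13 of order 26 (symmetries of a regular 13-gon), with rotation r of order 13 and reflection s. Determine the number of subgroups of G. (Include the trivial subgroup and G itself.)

|G| = 26, so by Lagrange every subgroup order divides 26. Divisors: 1, 2, 13, 26.
Subgroups by order — order 1: 1; order 2: 13; order 13: 1; order 26: 1.
Total: 1 + 13 + 1 + 1 = 16.

16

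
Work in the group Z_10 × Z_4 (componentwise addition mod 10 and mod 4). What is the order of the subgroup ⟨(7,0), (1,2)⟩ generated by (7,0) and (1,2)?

|⟨(7,0)⟩| = 10 and |⟨(1,2)⟩| = 10, so |H| is a multiple of lcm(10, 10) = 10 and divides |G| = 40.
Closing under the operation: H = {(0,0), (0,2), (1,0), (1,2), (2,0), (2,2), (3,0), (3,2), (4,0), (4,2), (5,0), (5,2), (6,0), (6,2), (7,0), (7,2), (8,0), (8,2), (9,0), (9,2)}, so |H| = 20.

20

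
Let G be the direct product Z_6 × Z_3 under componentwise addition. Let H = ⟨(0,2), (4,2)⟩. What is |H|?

9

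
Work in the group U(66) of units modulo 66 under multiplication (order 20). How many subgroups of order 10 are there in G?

3

|G| = 20 and 10 | 20, so subgroups of order 10 are possible by Lagrange.
The subgroups of order 10 are: {1, 7, 13, 19, 25, 31, 37, 43, 49, 61}; {1, 17, 25, 29, 31, 35, 37, 41, 49, 65}; {1, 5, 23, 25, 31, 37, 47, 49, 53, 59}.
So G has 3 subgroups of order 10.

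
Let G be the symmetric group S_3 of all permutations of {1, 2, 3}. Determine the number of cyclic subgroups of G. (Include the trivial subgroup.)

Group the elements of G by the cyclic subgroup they generate; each cyclic subgroup of order d accounts for φ(d) elements.
Cyclic subgroups by order — order 1: 1; order 2: 3; order 3: 1.
Total: 5.

5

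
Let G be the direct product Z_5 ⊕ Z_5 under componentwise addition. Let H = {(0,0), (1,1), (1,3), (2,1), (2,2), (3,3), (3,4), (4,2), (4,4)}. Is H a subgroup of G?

No

|H| = 9 does not divide |G| = 25, so by Lagrange H is not a subgroup.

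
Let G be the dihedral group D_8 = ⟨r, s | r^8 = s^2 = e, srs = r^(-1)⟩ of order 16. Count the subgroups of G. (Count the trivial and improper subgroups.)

19

|G| = 16, so by Lagrange every subgroup order divides 16. Divisors: 1, 2, 4, 8, 16.
Subgroups by order — order 1: 1; order 2: 9; order 4: 5; order 8: 3; order 16: 1.
Total: 1 + 9 + 5 + 3 + 1 = 19.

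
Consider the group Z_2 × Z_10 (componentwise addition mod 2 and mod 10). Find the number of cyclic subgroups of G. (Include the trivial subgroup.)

8

Group the elements of G by the cyclic subgroup they generate; each cyclic subgroup of order d accounts for φ(d) elements.
Cyclic subgroups by order — order 1: 1; order 2: 3; order 5: 1; order 10: 3.
Total: 8.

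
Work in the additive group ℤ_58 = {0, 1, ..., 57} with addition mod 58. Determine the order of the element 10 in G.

In ℤ_58, the order of an element a is n/gcd(a, n).
gcd(10, 58) = 2, so |⟨10⟩| = 58/2 = 29.

29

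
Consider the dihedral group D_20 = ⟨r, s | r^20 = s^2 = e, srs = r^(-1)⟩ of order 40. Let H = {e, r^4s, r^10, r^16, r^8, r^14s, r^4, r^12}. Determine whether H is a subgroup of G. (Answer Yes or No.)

Closure fails: r^4 · r^14s = r^18s ∉ H. So H is not a subgroup.

No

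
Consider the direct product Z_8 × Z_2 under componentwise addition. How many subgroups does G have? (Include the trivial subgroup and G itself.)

11

|G| = 16, so by Lagrange every subgroup order divides 16. Divisors: 1, 2, 4, 8, 16.
Subgroups by order — order 1: 1; order 2: 3; order 4: 3; order 8: 3; order 16: 1.
Total: 1 + 3 + 3 + 3 + 1 = 11.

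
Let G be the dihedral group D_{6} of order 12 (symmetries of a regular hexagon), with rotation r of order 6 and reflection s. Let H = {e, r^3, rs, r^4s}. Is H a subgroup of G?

Yes

|H| = 4 divides |G| = 12, consistent with Lagrange.
H contains the identity, every element's inverse is in H, and H is closed under ·: it is a subgroup.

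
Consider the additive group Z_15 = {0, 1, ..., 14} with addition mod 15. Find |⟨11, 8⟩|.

|⟨11⟩| = 15 and |⟨8⟩| = 15, so |H| is a multiple of lcm(15, 15) = 15 and divides |G| = 15.
Closing {11, 8} under the group operation gives all of G, so |H| = 15.

15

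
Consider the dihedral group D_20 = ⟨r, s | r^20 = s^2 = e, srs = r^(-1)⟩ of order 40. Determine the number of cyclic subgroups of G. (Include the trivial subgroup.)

26

Group the elements of G by the cyclic subgroup they generate; each cyclic subgroup of order d accounts for φ(d) elements.
Cyclic subgroups by order — order 1: 1; order 2: 21; order 4: 1; order 5: 1; order 10: 1; order 20: 1.
Total: 26.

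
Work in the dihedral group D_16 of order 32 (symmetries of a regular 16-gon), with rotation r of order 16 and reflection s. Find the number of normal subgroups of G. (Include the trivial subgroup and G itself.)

G has 36 subgroups. Checking conjugation-invariance by order — order 1: 1/1 normal; order 2: 1/17 normal; order 4: 1/9 normal; order 8: 1/5 normal; order 16: 3/3 normal; order 32: 1/1 normal.
Total normal subgroups: 8.

8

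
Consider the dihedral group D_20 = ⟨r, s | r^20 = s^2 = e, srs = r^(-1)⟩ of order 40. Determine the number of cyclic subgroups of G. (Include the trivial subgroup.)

26

Group the elements of G by the cyclic subgroup they generate; each cyclic subgroup of order d accounts for φ(d) elements.
Cyclic subgroups by order — order 1: 1; order 2: 21; order 4: 1; order 5: 1; order 10: 1; order 20: 1.
Total: 26.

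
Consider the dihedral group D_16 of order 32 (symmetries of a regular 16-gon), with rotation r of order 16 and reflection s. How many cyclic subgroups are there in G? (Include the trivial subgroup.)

21

Each element a generates a cyclic subgroup ⟨a⟩; distinct elements may generate the same one (a cyclic group of order d has φ(d) generators).
Cyclic subgroups by order — order 1: 1; order 2: 17; order 4: 1; order 8: 1; order 16: 1.
Total: 21.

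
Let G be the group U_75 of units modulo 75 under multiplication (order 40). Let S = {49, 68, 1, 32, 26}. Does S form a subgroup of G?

No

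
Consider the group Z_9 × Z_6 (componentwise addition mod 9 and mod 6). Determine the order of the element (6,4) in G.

3

The order of (6,4) in Z_9 × Z_6 is lcm(ord(6) in Z_9, ord(4) in Z_6).
ord(6) = 3 and ord(4) = 3, so |⟨(6,4)⟩| = lcm(3, 3) = 3.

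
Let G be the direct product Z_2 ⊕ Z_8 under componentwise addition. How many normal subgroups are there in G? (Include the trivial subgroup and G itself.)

G is abelian, so every subgroup is normal.
G has 11 subgroups in total, hence 11 normal subgroups.

11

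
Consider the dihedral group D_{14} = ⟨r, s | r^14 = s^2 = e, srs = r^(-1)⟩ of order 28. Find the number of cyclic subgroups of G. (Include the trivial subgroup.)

A cyclic subgroup of order d is generated by each of its φ(d) elements of order d, so the cyclic subgroups of order d number (#elements of order d)/φ(d).
Cyclic subgroups by order — order 1: 1; order 2: 15; order 7: 1; order 14: 1.
Total: 18.

18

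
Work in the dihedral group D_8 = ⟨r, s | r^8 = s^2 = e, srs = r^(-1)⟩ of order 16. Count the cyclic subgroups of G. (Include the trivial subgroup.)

12

Each element a generates a cyclic subgroup ⟨a⟩; distinct elements may generate the same one (a cyclic group of order d has φ(d) generators).
Cyclic subgroups by order — order 1: 1; order 2: 9; order 4: 1; order 8: 1.
Total: 12.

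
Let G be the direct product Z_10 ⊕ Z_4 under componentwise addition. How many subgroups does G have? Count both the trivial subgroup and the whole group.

|G| = 40, so by Lagrange every subgroup order divides 40. Divisors: 1, 2, 4, 5, 8, 10, 20, 40.
Subgroups by order — order 1: 1; order 2: 3; order 4: 3; order 5: 1; order 8: 1; order 10: 3; order 20: 3; order 40: 1.
Total: 1 + 3 + 3 + 1 + 1 + 3 + 3 + 1 = 16.

16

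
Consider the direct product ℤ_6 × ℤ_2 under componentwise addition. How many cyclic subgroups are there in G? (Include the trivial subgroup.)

8

Each element a generates a cyclic subgroup ⟨a⟩; distinct elements may generate the same one (a cyclic group of order d has φ(d) generators).
Cyclic subgroups by order — order 1: 1; order 2: 3; order 3: 1; order 6: 3.
Total: 8.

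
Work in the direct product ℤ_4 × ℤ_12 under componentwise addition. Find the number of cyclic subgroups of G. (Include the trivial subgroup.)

A cyclic subgroup of order d is generated by each of its φ(d) elements of order d, so the cyclic subgroups of order d number (#elements of order d)/φ(d).
Cyclic subgroups by order — order 1: 1; order 2: 3; order 3: 1; order 4: 6; order 6: 3; order 12: 6.
Total: 20.

20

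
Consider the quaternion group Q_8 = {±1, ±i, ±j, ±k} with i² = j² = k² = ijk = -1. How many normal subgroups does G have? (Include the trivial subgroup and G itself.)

G has 6 subgroups. Checking conjugation-invariance by order — order 1: 1/1 normal; order 2: 1/1 normal; order 4: 3/3 normal; order 8: 1/1 normal.
Total normal subgroups: 6.

6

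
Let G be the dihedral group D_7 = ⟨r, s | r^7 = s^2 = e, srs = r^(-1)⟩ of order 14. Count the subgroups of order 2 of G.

|G| = 14 and 2 | 14, so subgroups of order 2 are possible by Lagrange.
The subgroups of order 2 are: {e, r^2s}; {e, r^3s}; {e, r^4s}; {e, r^5s}; … (7 in all).
So G has 7 subgroups of order 2.

7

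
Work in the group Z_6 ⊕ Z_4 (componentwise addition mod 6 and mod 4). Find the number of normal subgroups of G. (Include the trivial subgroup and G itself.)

G is abelian, so every subgroup is normal.
G has 16 subgroups in total, hence 16 normal subgroups.

16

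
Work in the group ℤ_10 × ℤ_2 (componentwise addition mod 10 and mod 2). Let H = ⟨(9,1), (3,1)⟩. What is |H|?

10

|⟨(9,1)⟩| = 10 and |⟨(3,1)⟩| = 10, so |H| is a multiple of lcm(10, 10) = 10 and divides |G| = 20.
Closing under the operation: H = {(0,0), (1,1), (2,0), (3,1), (4,0), (5,1), (6,0), (7,1), (8,0), (9,1)}, so |H| = 10.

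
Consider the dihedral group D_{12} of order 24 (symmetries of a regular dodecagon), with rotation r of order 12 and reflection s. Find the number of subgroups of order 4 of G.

7

|G| = 24 and 4 | 24, so subgroups of order 4 are possible by Lagrange.
The subgroups of order 4 are: {e, r^6, r^4s, r^10s}; {e, r^6, r^5s, r^11s}; {e, r^6, r^2s, r^8s}; {e, r^3, r^6, r^9}; … (7 in all).
So G has 7 subgroups of order 4.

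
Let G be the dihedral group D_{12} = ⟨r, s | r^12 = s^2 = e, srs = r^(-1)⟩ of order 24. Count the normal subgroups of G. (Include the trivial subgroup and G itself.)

G has 34 subgroups. Checking conjugation-invariance by order — order 1: 1/1 normal; order 2: 1/13 normal; order 3: 1/1 normal; order 4: 1/7 normal; order 6: 1/5 normal; order 8: 0/3 normal; order 12: 3/3 normal; order 24: 1/1 normal.
Total normal subgroups: 9.

9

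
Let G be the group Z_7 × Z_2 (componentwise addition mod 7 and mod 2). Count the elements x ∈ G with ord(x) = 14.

6

An element (a,b) has order lcm(ord(a), ord(b)); count pairs with lcm equal to 14.
Enumerating gives 6 such elements.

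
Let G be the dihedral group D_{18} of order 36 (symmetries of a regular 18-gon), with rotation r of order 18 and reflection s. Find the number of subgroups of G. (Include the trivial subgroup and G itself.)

45

|G| = 36, so by Lagrange every subgroup order divides 36. Divisors: 1, 2, 3, 4, 6, 9, 12, 18, 36.
Subgroups by order — order 1: 1; order 2: 19; order 3: 1; order 4: 9; order 6: 7; order 9: 1; order 12: 3; order 18: 3; order 36: 1.
Total: 1 + 19 + 1 + 9 + 7 + 1 + 3 + 3 + 1 = 45.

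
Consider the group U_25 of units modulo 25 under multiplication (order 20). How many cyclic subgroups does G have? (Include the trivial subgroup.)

6

Each element a generates a cyclic subgroup ⟨a⟩; distinct elements may generate the same one (a cyclic group of order d has φ(d) generators).
Cyclic subgroups by order — order 1: 1; order 2: 1; order 4: 1; order 5: 1; order 10: 1; order 20: 1.
Total: 6.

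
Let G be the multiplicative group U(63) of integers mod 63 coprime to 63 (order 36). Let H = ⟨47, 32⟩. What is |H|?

12

|⟨47⟩| = 6 and |⟨32⟩| = 6, so |H| is a multiple of lcm(6, 6) = 6 and divides |G| = 36.
Closing under the operation: H = {1, 2, 4, 8, 16, 31, 32, 47, 55, 59, 61, 62}, so |H| = 12.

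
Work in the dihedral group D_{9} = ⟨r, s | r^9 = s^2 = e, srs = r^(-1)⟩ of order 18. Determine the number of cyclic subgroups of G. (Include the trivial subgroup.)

12

Group the elements of G by the cyclic subgroup they generate; each cyclic subgroup of order d accounts for φ(d) elements.
Cyclic subgroups by order — order 1: 1; order 2: 9; order 3: 1; order 9: 1.
Total: 12.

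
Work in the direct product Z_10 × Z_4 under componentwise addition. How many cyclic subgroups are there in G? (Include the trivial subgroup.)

A cyclic subgroup of order d is generated by each of its φ(d) elements of order d, so the cyclic subgroups of order d number (#elements of order d)/φ(d).
Cyclic subgroups by order — order 1: 1; order 2: 3; order 4: 2; order 5: 1; order 10: 3; order 20: 2.
Total: 12.

12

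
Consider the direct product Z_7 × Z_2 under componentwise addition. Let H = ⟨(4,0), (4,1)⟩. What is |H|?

14

|⟨(4,0)⟩| = 7 and |⟨(4,1)⟩| = 14, so |H| is a multiple of lcm(7, 14) = 14 and divides |G| = 14.
Closing {(4,0), (4,1)} under the group operation gives all of G, so |H| = 14.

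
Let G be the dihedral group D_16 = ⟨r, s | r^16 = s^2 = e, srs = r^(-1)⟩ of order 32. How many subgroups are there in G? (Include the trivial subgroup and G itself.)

|G| = 32, so by Lagrange every subgroup order divides 32. Divisors: 1, 2, 4, 8, 16, 32.
Subgroups by order — order 1: 1; order 2: 17; order 4: 9; order 8: 5; order 16: 3; order 32: 1.
Total: 1 + 17 + 9 + 5 + 3 + 1 = 36.

36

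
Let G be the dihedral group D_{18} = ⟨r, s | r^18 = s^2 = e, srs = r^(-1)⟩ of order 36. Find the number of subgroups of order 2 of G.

19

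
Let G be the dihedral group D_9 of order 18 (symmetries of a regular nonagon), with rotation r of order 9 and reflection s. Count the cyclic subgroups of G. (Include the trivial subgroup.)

A cyclic subgroup of order d is generated by each of its φ(d) elements of order d, so the cyclic subgroups of order d number (#elements of order d)/φ(d).
Cyclic subgroups by order — order 1: 1; order 2: 9; order 3: 1; order 9: 1.
Total: 12.

12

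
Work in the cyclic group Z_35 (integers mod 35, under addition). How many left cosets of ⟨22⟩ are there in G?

|⟨22⟩| = 35 and |G| = 35.
By Lagrange, [G : H] = |G|/|H| = 35/35 = 1.

1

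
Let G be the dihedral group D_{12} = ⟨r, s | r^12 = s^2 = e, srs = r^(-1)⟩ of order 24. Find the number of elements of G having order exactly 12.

4

The elements of order 12 are: r, r^5, r^7, r^11.
That's 4.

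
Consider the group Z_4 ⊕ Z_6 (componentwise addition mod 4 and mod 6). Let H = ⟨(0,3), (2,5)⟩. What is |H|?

12

|⟨(0,3)⟩| = 2 and |⟨(2,5)⟩| = 6, so |H| is a multiple of lcm(2, 6) = 6 and divides |G| = 24.
Closing under the operation: H = {(0,0), (0,1), (0,2), (0,3), (0,4), (0,5), (2,0), (2,1), (2,2), (2,3), (2,4), (2,5)}, so |H| = 12.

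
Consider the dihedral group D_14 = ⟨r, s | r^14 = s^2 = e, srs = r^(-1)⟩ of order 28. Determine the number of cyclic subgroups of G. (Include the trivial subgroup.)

Each element a generates a cyclic subgroup ⟨a⟩; distinct elements may generate the same one (a cyclic group of order d has φ(d) generators).
Cyclic subgroups by order — order 1: 1; order 2: 15; order 7: 1; order 14: 1.
Total: 18.

18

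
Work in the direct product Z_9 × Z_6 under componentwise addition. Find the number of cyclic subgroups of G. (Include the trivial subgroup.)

16

Group the elements of G by the cyclic subgroup they generate; each cyclic subgroup of order d accounts for φ(d) elements.
Cyclic subgroups by order — order 1: 1; order 2: 1; order 3: 4; order 6: 4; order 9: 3; order 18: 3.
Total: 16.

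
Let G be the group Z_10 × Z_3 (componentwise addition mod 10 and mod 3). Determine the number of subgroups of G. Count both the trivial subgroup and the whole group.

|G| = 30, so by Lagrange every subgroup order divides 30. Divisors: 1, 2, 3, 5, 6, 10, 15, 30.
Subgroups by order — order 1: 1; order 2: 1; order 3: 1; order 5: 1; order 6: 1; order 10: 1; order 15: 1; order 30: 1.
Total: 1 + 1 + 1 + 1 + 1 + 1 + 1 + 1 = 8.

8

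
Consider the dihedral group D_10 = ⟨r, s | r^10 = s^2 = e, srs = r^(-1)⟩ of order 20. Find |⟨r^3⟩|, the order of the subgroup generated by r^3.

10

Computing powers of r^3: the smallest k with (r^3)^k = e is k = 10.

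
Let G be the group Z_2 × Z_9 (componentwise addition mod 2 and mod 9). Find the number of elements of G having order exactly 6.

An element (a,b) has order lcm(ord(a), ord(b)); count pairs with lcm equal to 6.
Enumerating gives 2 such elements.

2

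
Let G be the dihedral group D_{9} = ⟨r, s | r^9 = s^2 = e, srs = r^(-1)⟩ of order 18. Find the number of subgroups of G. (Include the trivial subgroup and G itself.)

16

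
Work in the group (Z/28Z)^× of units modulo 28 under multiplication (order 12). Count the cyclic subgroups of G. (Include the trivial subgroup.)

8

A cyclic subgroup of order d is generated by each of its φ(d) elements of order d, so the cyclic subgroups of order d number (#elements of order d)/φ(d).
Cyclic subgroups by order — order 1: 1; order 2: 3; order 3: 1; order 6: 3.
Total: 8.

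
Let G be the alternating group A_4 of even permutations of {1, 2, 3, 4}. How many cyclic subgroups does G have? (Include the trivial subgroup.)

8

A cyclic subgroup of order d is generated by each of its φ(d) elements of order d, so the cyclic subgroups of order d number (#elements of order d)/φ(d).
Cyclic subgroups by order — order 1: 1; order 2: 3; order 3: 4.
Total: 8.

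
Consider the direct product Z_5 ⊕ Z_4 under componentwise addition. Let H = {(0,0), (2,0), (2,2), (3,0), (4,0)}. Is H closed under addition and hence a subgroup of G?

No

(4,0) ∈ H but its inverse (1,0) ∉ H, so H is not a subgroup.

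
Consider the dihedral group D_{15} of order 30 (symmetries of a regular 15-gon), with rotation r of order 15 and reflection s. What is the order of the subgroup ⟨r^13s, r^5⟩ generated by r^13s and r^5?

6

|⟨r^13s⟩| = 2 and |⟨r^5⟩| = 3, so |H| is a multiple of lcm(2, 3) = 6 and divides |G| = 30.
Closing under the operation: H = {e, r^5, r^10, r^3s, r^8s, r^13s}, so |H| = 6.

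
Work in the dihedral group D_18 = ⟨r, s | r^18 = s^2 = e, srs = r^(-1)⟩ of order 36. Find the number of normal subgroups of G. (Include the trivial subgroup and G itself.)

9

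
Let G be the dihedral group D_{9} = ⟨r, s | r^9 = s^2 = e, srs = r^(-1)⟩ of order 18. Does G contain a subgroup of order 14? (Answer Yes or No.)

No

14 does not divide |G| = 18, so by Lagrange no subgroup of order 14 exists.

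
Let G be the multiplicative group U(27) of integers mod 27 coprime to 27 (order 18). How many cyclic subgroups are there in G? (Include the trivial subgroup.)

Each element a generates a cyclic subgroup ⟨a⟩; distinct elements may generate the same one (a cyclic group of order d has φ(d) generators).
Cyclic subgroups by order — order 1: 1; order 2: 1; order 3: 1; order 6: 1; order 9: 1; order 18: 1.
Total: 6.

6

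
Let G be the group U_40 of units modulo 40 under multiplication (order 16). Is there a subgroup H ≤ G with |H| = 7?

7 does not divide |G| = 16, so by Lagrange no subgroup of order 7 exists.

No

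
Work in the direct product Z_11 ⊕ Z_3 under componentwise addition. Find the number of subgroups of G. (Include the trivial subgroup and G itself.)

4

|G| = 33, so by Lagrange every subgroup order divides 33. Divisors: 1, 3, 11, 33.
Subgroups by order — order 1: 1; order 3: 1; order 11: 1; order 33: 1.
Total: 1 + 1 + 1 + 1 = 4.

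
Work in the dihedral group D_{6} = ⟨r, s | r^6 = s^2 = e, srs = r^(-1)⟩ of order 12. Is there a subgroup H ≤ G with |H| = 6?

Yes

6 | 12. A subgroup of order 6 is {e, r, r^2, r^3, r^4, r^5}.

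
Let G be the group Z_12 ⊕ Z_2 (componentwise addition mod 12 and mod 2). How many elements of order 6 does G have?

6

An element (a,b) has order lcm(ord(a), ord(b)); count pairs with lcm equal to 6.
Enumerating gives 6 such elements.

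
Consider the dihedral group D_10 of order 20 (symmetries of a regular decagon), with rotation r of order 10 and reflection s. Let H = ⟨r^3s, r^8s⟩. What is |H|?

4

|⟨r^3s⟩| = 2 and |⟨r^8s⟩| = 2, so |H| is a multiple of lcm(2, 2) = 2 and divides |G| = 20.
Closing under the operation: H = {e, r^5, r^3s, r^8s}, so |H| = 4.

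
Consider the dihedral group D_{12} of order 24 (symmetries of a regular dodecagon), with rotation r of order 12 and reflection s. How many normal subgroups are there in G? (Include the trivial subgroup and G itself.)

9

G has 34 subgroups. Checking conjugation-invariance by order — order 1: 1/1 normal; order 2: 1/13 normal; order 3: 1/1 normal; order 4: 1/7 normal; order 6: 1/5 normal; order 8: 0/3 normal; order 12: 3/3 normal; order 24: 1/1 normal.
Total normal subgroups: 9.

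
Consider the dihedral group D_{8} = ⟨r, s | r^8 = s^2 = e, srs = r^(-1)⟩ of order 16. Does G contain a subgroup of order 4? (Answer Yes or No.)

4 | 16. A subgroup of order 4 is {e, r^2, r^4, r^6}.

Yes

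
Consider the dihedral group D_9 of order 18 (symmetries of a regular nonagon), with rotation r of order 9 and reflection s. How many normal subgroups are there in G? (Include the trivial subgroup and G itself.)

4

G has 16 subgroups. Checking conjugation-invariance by order — order 1: 1/1 normal; order 2: 0/9 normal; order 3: 1/1 normal; order 6: 0/3 normal; order 9: 1/1 normal; order 18: 1/1 normal.
Total normal subgroups: 4.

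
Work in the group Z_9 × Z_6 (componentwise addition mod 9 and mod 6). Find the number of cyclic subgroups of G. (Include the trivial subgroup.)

A cyclic subgroup of order d is generated by each of its φ(d) elements of order d, so the cyclic subgroups of order d number (#elements of order d)/φ(d).
Cyclic subgroups by order — order 1: 1; order 2: 1; order 3: 4; order 6: 4; order 9: 3; order 18: 3.
Total: 16.

16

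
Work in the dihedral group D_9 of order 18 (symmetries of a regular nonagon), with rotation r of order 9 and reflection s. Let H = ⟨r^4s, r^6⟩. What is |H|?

|⟨r^4s⟩| = 2 and |⟨r^6⟩| = 3, so |H| is a multiple of lcm(2, 3) = 6 and divides |G| = 18.
Closing under the operation: H = {e, r^3, r^6, rs, r^4s, r^7s}, so |H| = 6.

6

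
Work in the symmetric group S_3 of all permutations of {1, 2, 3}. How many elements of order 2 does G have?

The elements of order 2 are: (2 3), (1 2), (1 3).
That's 3.

3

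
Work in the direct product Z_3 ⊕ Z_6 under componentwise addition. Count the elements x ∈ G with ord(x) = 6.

An element (a,b) has order lcm(ord(a), ord(b)); count pairs with lcm equal to 6.
Enumerating gives 8 such elements.

8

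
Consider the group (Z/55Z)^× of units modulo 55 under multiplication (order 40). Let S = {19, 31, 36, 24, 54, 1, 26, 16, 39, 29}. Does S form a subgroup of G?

|S| = 10 divides |G| = 40, consistent with Lagrange.
S contains the identity, every element's inverse is in S, and S is closed under ·: it is a subgroup.
In fact S = ⟨39⟩.

Yes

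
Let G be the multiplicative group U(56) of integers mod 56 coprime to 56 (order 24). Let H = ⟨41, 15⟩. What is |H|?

|⟨41⟩| = 2 and |⟨15⟩| = 2, so |H| is a multiple of lcm(2, 2) = 2 and divides |G| = 24.
Closing under the operation: H = {1, 15, 41, 55}, so |H| = 4.

4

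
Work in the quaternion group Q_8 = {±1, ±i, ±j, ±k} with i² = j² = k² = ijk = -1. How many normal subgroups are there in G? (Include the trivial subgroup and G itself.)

6

G has 6 subgroups. Checking conjugation-invariance by order — order 1: 1/1 normal; order 2: 1/1 normal; order 4: 3/3 normal; order 8: 1/1 normal.
Total normal subgroups: 6.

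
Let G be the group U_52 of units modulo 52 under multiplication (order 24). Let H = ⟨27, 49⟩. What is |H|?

|⟨27⟩| = 2 and |⟨49⟩| = 6, so |H| is a multiple of lcm(2, 6) = 6 and divides |G| = 24.
Closing under the operation: H = {1, 3, 9, 17, 23, 25, 27, 29, 35, 43, 49, 51}, so |H| = 12.

12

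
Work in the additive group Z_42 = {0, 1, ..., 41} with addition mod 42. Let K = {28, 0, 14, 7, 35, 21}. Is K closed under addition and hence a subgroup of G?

Yes

|K| = 6 divides |G| = 42, consistent with Lagrange.
K contains the identity, every element's inverse is in K, and K is closed under +: it is a subgroup.
In fact K = ⟨35⟩.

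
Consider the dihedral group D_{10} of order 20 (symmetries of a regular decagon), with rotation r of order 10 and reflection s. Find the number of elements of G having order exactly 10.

The elements of order 10 are: r, r^3, r^7, r^9.
That's 4.

4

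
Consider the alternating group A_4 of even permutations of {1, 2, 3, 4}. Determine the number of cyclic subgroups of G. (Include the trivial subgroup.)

8

Group the elements of G by the cyclic subgroup they generate; each cyclic subgroup of order d accounts for φ(d) elements.
Cyclic subgroups by order — order 1: 1; order 2: 3; order 3: 4.
Total: 8.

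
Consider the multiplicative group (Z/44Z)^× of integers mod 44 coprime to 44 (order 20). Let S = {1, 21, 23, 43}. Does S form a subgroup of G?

Yes

|S| = 4 divides |G| = 20, consistent with Lagrange.
S contains the identity, every element's inverse is in S, and S is closed under ·: it is a subgroup.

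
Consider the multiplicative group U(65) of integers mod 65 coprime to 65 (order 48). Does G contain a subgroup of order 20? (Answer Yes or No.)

20 does not divide |G| = 48, so by Lagrange no subgroup of order 20 exists.

No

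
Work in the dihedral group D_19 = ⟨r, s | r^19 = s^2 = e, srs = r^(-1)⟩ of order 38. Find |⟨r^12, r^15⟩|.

|⟨r^12⟩| = 19 and |⟨r^15⟩| = 19, so |H| is a multiple of lcm(19, 19) = 19 and divides |G| = 38.
Closing under the operation: H = {e, r, r^2, r^3, r^4, r^5, r^6, r^7, r^8, r^9, r^10, r^11, r^12, r^13, r^14, r^15, r^16, r^17, r^18}, so |H| = 19.

19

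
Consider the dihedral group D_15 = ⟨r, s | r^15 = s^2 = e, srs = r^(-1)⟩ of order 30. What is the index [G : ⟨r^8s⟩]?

15

|⟨r^8s⟩| = 2 and |G| = 30.
By Lagrange, [G : H] = |G|/|H| = 30/2 = 15.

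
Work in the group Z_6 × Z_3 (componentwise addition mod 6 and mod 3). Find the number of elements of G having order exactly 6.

An element (a,b) has order lcm(ord(a), ord(b)); count pairs with lcm equal to 6.
Enumerating gives 8 such elements.

8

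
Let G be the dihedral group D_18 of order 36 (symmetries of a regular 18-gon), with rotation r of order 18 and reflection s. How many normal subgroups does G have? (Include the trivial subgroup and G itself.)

9

G has 45 subgroups. Checking conjugation-invariance by order — order 1: 1/1 normal; order 2: 1/19 normal; order 3: 1/1 normal; order 4: 0/9 normal; order 6: 1/7 normal; order 9: 1/1 normal; order 12: 0/3 normal; order 18: 3/3 normal; order 36: 1/1 normal.
Total normal subgroups: 9.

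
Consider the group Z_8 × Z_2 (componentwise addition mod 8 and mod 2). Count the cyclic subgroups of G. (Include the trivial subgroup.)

8

Group the elements of G by the cyclic subgroup they generate; each cyclic subgroup of order d accounts for φ(d) elements.
Cyclic subgroups by order — order 1: 1; order 2: 3; order 4: 2; order 8: 2.
Total: 8.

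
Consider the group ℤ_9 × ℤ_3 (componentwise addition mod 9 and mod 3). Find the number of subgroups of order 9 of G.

4

|G| = 27 and 9 | 27, so subgroups of order 9 are possible by Lagrange.
The subgroups of order 9 are: {(0,0), (0,1), (0,2), (3,0), (3,1), (3,2), (6,0), (6,1), (6,2)}; {(0,0), (1,0), (2,0), (3,0), (4,0), (5,0), (6,0), (7,0), (8,0)}; {(0,0), (1,1), (2,2), (3,0), (4,1), (5,2), (6,0), (7,1), (8,2)}; {(0,0), (1,2), (2,1), (3,0), (4,2), (5,1), (6,0), (7,2), (8,1)}.
So G has 4 subgroups of order 9.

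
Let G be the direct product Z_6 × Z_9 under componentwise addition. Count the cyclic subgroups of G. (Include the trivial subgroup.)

16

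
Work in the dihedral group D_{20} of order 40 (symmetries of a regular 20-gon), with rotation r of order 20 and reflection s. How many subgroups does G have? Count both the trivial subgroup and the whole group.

|G| = 40, so by Lagrange every subgroup order divides 40. Divisors: 1, 2, 4, 5, 8, 10, 20, 40.
Subgroups by order — order 1: 1; order 2: 21; order 4: 11; order 5: 1; order 8: 5; order 10: 5; order 20: 3; order 40: 1.
Total: 1 + 21 + 11 + 1 + 5 + 5 + 3 + 1 = 48.

48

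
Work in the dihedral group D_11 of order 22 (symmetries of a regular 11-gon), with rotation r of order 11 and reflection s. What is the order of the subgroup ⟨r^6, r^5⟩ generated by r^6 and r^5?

11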